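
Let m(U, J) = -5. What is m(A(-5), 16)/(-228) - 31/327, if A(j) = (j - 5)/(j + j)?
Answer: -1811/24852 ≈ -0.072871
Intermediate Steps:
A(j) = (-5 + j)/(2*j) (A(j) = (-5 + j)/((2*j)) = (-5 + j)*(1/(2*j)) = (-5 + j)/(2*j))
m(A(-5), 16)/(-228) - 31/327 = -5/(-228) - 31/327 = -5*(-1/228) - 31*1/327 = 5/228 - 31/327 = -1811/24852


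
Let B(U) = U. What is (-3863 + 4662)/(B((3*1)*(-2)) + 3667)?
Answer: 799/3661 ≈ 0.21825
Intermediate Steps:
(-3863 + 4662)/(B((3*1)*(-2)) + 3667) = (-3863 + 4662)/((3*1)*(-2) + 3667) = 799/(3*(-2) + 3667) = 799/(-6 + 3667) = 799/3661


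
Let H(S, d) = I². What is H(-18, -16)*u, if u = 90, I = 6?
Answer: 3240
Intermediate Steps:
H(S, d) = 36 (H(S, d) = 6² = 36)
H(-18, -16)*u = 36*90 = 3240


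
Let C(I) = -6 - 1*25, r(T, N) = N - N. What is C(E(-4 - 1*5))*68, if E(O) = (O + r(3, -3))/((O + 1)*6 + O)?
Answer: -2108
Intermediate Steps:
r(T, N) = 0
E(O) = O/(6 + 7*O) (E(O) = (O + 0)/((O + 1)*6 + O) = O/((1 + O)*6 + O) = O/((6 + 6*O) + O) = O/(6 + 7*O))
C(I) = -31 (C(I) = -6 - 25 = -31)
C(E(-4 - 1*5))*68 = -31*68 = -2108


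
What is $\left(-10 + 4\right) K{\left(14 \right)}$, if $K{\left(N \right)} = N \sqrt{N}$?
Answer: $- 84 \sqrt{14} \approx -314.3$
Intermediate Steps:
$K{\left(N \right)} = N^{\frac{3}{2}}$
$\left(-10 + 4\right) K{\left(14 \right)} = \left(-10 + 4\right) 14^{\frac{3}{2}} = - 6 \cdot 14 \sqrt{14} = - 84 \sqrt{14}$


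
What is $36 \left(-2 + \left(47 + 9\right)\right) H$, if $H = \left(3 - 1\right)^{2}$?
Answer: $7776$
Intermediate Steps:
$H = 4$ ($H = 2^{2} = 4$)
$36 \left(-2 + \left(47 + 9\right)\right) H = 36 \left(-2 + \left(47 + 9\right)\right) 4 = 36 \left(-2 + 56\right) 4 = 36 \cdot 54 \cdot 4 = 1944 \cdot 4 = 7776$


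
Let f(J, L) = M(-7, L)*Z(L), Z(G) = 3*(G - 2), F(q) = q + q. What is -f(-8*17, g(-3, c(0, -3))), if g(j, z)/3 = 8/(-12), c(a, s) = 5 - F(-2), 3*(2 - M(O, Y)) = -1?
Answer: 28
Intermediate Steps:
M(O, Y) = 7/3 (M(O, Y) = 2 - ⅓*(-1) = 2 + ⅓ = 7/3)
F(q) = 2*q
c(a, s) = 9 (c(a, s) = 5 - 2*(-2) = 5 - 1*(-4) = 5 + 4 = 9)
Z(G) = -6 + 3*G (Z(G) = 3*(-2 + G) = -6 + 3*G)
g(j, z) = -2 (g(j, z) = 3*(8/(-12)) = 3*(8*(-1/12)) = 3*(-⅔) = -2)
f(J, L) = -14 + 7*L (f(J, L) = 7*(-6 + 3*L)/3 = -14 + 7*L)
-f(-8*17, g(-3, c(0, -3))) = -(-14 + 7*(-2)) = -(-14 - 14) = -1*(-28) = 28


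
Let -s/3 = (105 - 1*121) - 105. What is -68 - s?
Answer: -431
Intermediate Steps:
s = 363 (s = -3*((105 - 1*121) - 105) = -3*((105 - 121) - 105) = -3*(-16 - 105) = -3*(-121) = 363)
-68 - s = -68 - 1*363 = -68 - 363 = -431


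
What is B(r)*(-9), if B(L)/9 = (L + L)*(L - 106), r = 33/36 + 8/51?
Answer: 42189255/2312 ≈ 18248.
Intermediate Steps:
r = 73/68 (r = 33*(1/36) + 8*(1/51) = 11/12 + 8/51 = 73/68 ≈ 1.0735)
B(L) = 18*L*(-106 + L) (B(L) = 9*((L + L)*(L - 106)) = 9*((2*L)*(-106 + L)) = 9*(2*L*(-106 + L)) = 18*L*(-106 + L))
B(r)*(-9) = (18*(73/68)*(-106 + 73/68))*(-9) = (18*(73/68)*(-7135/68))*(-9) = -4687695/2312*(-9) = 42189255/2312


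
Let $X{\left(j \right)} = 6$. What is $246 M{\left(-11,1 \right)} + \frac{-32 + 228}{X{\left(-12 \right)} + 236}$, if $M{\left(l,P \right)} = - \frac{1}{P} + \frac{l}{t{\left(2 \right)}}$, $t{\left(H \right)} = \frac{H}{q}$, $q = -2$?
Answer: $\frac{297758}{121} \approx 2460.8$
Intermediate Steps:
$t{\left(H \right)} = - \frac{H}{2}$ ($t{\left(H \right)} = \frac{H}{-2} = H \left(- \frac{1}{2}\right) = - \frac{H}{2}$)
$M{\left(l,P \right)} = - l - \frac{1}{P}$ ($M{\left(l,P \right)} = - \frac{1}{P} + \frac{l}{\left(- \frac{1}{2}\right) 2} = - \frac{1}{P} + \frac{l}{-1} = - \frac{1}{P} + l \left(-1\right) = - \frac{1}{P} - l = - l - \frac{1}{P}$)
$246 M{\left(-11,1 \right)} + \frac{-32 + 228}{X{\left(-12 \right)} + 236} = 246 \left(\left(-1\right) \left(-11\right) - 1^{-1}\right) + \frac{-32 + 228}{6 + 236} = 246 \left(11 - 1\right) + \frac{196}{242} = 246 \left(11 - 1\right) + 196 \cdot \frac{1}{242} = 246 \cdot 10 + \frac{98}{121} = 2460 + \frac{98}{121} = \frac{297758}{121}$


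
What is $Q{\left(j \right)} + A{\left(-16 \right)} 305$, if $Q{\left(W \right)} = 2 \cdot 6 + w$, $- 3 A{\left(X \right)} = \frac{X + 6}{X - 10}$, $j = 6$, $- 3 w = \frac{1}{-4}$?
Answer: $- \frac{1405}{52} \approx -27.019$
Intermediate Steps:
$w = \frac{1}{12}$ ($w = - \frac{1}{3 \left(-4\right)} = \left(- \frac{1}{3}\right) \left(- \frac{1}{4}\right) = \frac{1}{12} \approx 0.083333$)
$A{\left(X \right)} = - \frac{6 + X}{3 \left(-10 + X\right)}$ ($A{\left(X \right)} = - \frac{\left(X + 6\right) \frac{1}{X - 10}}{3} = - \frac{\left(6 + X\right) \frac{1}{-10 + X}}{3} = - \frac{\frac{1}{-10 + X} \left(6 + X\right)}{3} = - \frac{6 + X}{3 \left(-10 + X\right)}$)
$Q{\left(W \right)} = \frac{145}{12}$ ($Q{\left(W \right)} = 2 \cdot 6 + \frac{1}{12} = 12 + \frac{1}{12} = \frac{145}{12}$)
$Q{\left(j \right)} + A{\left(-16 \right)} 305 = \frac{145}{12} + \frac{-6 - -16}{3 \left(-10 - 16\right)} 305 = \frac{145}{12} + \frac{-6 + 16}{3 \left(-26\right)} 305 = \frac{145}{12} + \frac{1}{3} \left(- \frac{1}{26}\right) 10 \cdot 305 = \frac{145}{12} - \frac{1525}{39} = - \frac{1405}{52}$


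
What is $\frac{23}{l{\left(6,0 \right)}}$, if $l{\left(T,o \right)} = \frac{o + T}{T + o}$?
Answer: $23$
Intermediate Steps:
$l{\left(T,o \right)} = 1$ ($l{\left(T,o \right)} = \frac{T + o}{T + o} = 1$)
$\frac{23}{l{\left(6,0 \right)}} = \frac{23}{1} = 23 \cdot 1 = 23$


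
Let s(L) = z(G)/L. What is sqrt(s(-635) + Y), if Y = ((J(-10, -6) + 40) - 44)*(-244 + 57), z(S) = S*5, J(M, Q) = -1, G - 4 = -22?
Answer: sqrt(15082901)/127 ≈ 30.580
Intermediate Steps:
G = -18 (G = 4 - 22 = -18)
z(S) = 5*S
s(L) = -90/L (s(L) = (5*(-18))/L = -90/L)
Y = 935 (Y = ((-1 + 40) - 44)*(-244 + 57) = (39 - 44)*(-187) = -5*(-187) = 935)
sqrt(s(-635) + Y) = sqrt(-90/(-635) + 935) = sqrt(-90*(-1/635) + 935) = sqrt(18/127 + 935) = sqrt(118763/127) = sqrt(15082901)/127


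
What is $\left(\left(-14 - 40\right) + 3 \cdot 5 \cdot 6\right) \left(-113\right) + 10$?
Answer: $-4058$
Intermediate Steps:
$\left(\left(-14 - 40\right) + 3 \cdot 5 \cdot 6\right) \left(-113\right) + 10 = \left(-54 + 15 \cdot 6\right) \left(-113\right) + 10 = \left(-54 + 90\right) \left(-113\right) + 10 = 36 \left(-113\right) + 10 = -4068 + 10 = -4058$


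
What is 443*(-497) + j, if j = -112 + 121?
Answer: -220162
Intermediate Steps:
j = 9
443*(-497) + j = 443*(-497) + 9 = -220171 + 9 = -220162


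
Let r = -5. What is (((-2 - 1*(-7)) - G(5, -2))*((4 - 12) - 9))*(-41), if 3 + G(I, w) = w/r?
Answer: 26486/5 ≈ 5297.2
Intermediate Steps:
G(I, w) = -3 - w/5 (G(I, w) = -3 + w/(-5) = -3 + w*(-1/5) = -3 - w/5)
(((-2 - 1*(-7)) - G(5, -2))*((4 - 12) - 9))*(-41) = (((-2 - 1*(-7)) - (-3 - 1/5*(-2)))*((4 - 12) - 9))*(-41) = (((-2 + 7) - (-3 + 2/5))*(-8 - 9))*(-41) = ((5 - 1*(-13/5))*(-17))*(-41) = ((5 + 13/5)*(-17))*(-41) = ((38/5)*(-17))*(-41) = -646/5*(-41) = 26486/5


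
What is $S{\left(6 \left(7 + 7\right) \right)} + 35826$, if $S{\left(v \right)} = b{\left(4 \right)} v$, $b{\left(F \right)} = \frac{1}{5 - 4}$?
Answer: $35910$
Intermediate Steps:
$b{\left(F \right)} = 1$ ($b{\left(F \right)} = 1^{-1} = 1$)
$S{\left(v \right)} = v$ ($S{\left(v \right)} = 1 v = v$)
$S{\left(6 \left(7 + 7\right) \right)} + 35826 = 6 \left(7 + 7\right) + 35826 = 6 \cdot 14 + 35826 = 84 + 35826 = 35910$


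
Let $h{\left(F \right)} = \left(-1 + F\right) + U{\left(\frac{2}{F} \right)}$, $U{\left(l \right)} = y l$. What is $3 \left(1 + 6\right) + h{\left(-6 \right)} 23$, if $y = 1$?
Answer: $- \frac{443}{3} \approx -147.67$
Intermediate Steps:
$U{\left(l \right)} = l$ ($U{\left(l \right)} = 1 l = l$)
$h{\left(F \right)} = -1 + F + \frac{2}{F}$ ($h{\left(F \right)} = \left(-1 + F\right) + \frac{2}{F} = -1 + F + \frac{2}{F}$)
$3 \left(1 + 6\right) + h{\left(-6 \right)} 23 = 3 \left(1 + 6\right) + \left(-1 - 6 + \frac{2}{-6}\right) 23 = 3 \cdot 7 + \left(-1 - 6 + 2 \left(- \frac{1}{6}\right)\right) 23 = 21 + \left(-1 - 6 - \frac{1}{3}\right) 23 = 21 - \frac{506}{3} = - \frac{443}{3}$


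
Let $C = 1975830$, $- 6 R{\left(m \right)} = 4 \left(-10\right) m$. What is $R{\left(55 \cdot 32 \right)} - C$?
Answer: $- \frac{5892290}{3} \approx -1.9641 \cdot 10^{6}$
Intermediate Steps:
$R{\left(m \right)} = \frac{20 m}{3}$ ($R{\left(m \right)} = - \frac{4 \left(-10\right) m}{6} = - \frac{\left(-40\right) m}{6} = \frac{20 m}{3}$)
$R{\left(55 \cdot 32 \right)} - C = \frac{20 \cdot 55 \cdot 32}{3} - 1975830 = \frac{20}{3} \cdot 1760 - 1975830 = \frac{35200}{3} - 1975830 = - \frac{5892290}{3}$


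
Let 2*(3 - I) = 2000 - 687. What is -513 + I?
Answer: -2333/2 ≈ -1166.5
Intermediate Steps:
I = -1307/2 (I = 3 - (2000 - 687)/2 = 3 - ½*1313 = 3 - 1313/2 = -1307/2 ≈ -653.50)
-513 + I = -513 - 1307/2 = -2333/2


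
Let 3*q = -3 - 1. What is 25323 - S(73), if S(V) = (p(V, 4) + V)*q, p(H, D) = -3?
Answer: 76249/3 ≈ 25416.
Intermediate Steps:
q = -4/3 (q = (-3 - 1)/3 = (⅓)*(-4) = -4/3 ≈ -1.3333)
S(V) = 4 - 4*V/3 (S(V) = (-3 + V)*(-4/3) = 4 - 4*V/3)
25323 - S(73) = 25323 - (4 - 4/3*73) = 25323 - (4 - 292/3) = 25323 - 1*(-280/3) = 25323 + 280/3 = 76249/3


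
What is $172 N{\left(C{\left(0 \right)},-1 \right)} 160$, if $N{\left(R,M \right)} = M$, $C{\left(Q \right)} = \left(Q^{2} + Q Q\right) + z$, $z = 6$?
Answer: $-27520$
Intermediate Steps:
$C{\left(Q \right)} = 6 + 2 Q^{2}$ ($C{\left(Q \right)} = \left(Q^{2} + Q Q\right) + 6 = \left(Q^{2} + Q^{2}\right) + 6 = 2 Q^{2} + 6 = 6 + 2 Q^{2}$)
$172 N{\left(C{\left(0 \right)},-1 \right)} 160 = 172 \left(-1\right) 160 = \left(-172\right) 160 = -27520$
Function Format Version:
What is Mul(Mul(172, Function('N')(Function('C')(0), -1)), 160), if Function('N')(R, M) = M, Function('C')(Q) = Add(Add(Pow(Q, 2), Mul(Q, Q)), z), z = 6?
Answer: -27520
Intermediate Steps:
Function('C')(Q) = Add(6, Mul(2, Pow(Q, 2))) (Function('C')(Q) = Add(Add(Pow(Q, 2), Mul(Q, Q)), 6) = Add(Add(Pow(Q, 2), Pow(Q, 2)), 6) = Add(Mul(2, Pow(Q, 2)), 6) = Add(6, Mul(2, Pow(Q, 2))))
Mul(Mul(172, Function('N')(Function('C')(0), -1)), 160) = Mul(Mul(172, -1), 160) = Mul(-172, 160) = -27520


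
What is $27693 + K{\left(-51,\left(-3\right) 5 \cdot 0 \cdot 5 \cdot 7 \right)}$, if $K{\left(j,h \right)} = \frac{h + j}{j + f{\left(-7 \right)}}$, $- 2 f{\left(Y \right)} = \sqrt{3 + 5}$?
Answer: $\frac{71976708}{2599} - \frac{51 \sqrt{2}}{2599} \approx 27694.0$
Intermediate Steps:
$f{\left(Y \right)} = - \sqrt{2}$ ($f{\left(Y \right)} = - \frac{\sqrt{3 + 5}}{2} = - \frac{\sqrt{8}}{2} = - \frac{2 \sqrt{2}}{2} = - \sqrt{2}$)
$K{\left(j,h \right)} = \frac{h + j}{j - \sqrt{2}}$
$27693 + K{\left(-51,\left(-3\right) 5 \cdot 0 \cdot 5 \cdot 7 \right)} = 27693 + \frac{\left(-3\right) 5 \cdot 0 \cdot 5 \cdot 7 - 51}{-51 - \sqrt{2}} = 27693 + \frac{\left(-15\right) 0 \cdot 5 \cdot 7 - 51}{-51 - \sqrt{2}} = 27693 + \frac{0 \cdot 5 \cdot 7 - 51}{-51 - \sqrt{2}} = 27693 + \frac{0 \cdot 7 - 51}{-51 - \sqrt{2}} = 27693 + \frac{0 - 51}{-51 - \sqrt{2}} = 27693 + \frac{1}{-51 - \sqrt{2}} \left(-51\right) = 27693 - \frac{51}{-51 - \sqrt{2}}$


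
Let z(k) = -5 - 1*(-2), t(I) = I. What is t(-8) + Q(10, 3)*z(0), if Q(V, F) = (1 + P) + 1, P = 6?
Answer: -32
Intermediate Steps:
Q(V, F) = 8 (Q(V, F) = (1 + 6) + 1 = 7 + 1 = 8)
z(k) = -3 (z(k) = -5 + 2 = -3)
t(-8) + Q(10, 3)*z(0) = -8 + 8*(-3) = -8 - 24 = -32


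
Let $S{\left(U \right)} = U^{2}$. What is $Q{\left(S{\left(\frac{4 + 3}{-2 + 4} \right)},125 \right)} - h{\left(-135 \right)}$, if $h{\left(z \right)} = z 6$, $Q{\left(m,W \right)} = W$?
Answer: $935$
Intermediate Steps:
$h{\left(z \right)} = 6 z$
$Q{\left(S{\left(\frac{4 + 3}{-2 + 4} \right)},125 \right)} - h{\left(-135 \right)} = 125 - 6 \left(-135\right) = 125 - -810 = 125 + 810 = 935$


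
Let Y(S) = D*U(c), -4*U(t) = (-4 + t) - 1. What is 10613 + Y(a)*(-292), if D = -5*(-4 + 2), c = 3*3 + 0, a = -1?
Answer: 13533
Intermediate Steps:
c = 9 (c = 9 + 0 = 9)
U(t) = 5/4 - t/4 (U(t) = -((-4 + t) - 1)/4 = -(-5 + t)/4 = 5/4 - t/4)
D = 10 (D = -5*(-2) = 10)
Y(S) = -10 (Y(S) = 10*(5/4 - ¼*9) = 10*(5/4 - 9/4) = 10*(-1) = -10)
10613 + Y(a)*(-292) = 10613 - 10*(-292) = 10613 + 2920 = 13533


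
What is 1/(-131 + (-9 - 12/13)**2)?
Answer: -169/5498 ≈ -0.030738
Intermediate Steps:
1/(-131 + (-9 - 12/13)**2) = 1/(-131 + (-129/13)**2) = 1/(-131 + 16641/169) = 1/(-5498/169) = -169/5498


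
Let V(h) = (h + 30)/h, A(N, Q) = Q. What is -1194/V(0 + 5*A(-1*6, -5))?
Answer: 5970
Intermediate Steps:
V(h) = (30 + h)/h
-1194/V(0 + 5*A(-1*6, -5)) = -1194*(0 + 5*(-5))/(30 + (0 + 5*(-5))) = -1194*(0 - 25)/(30 + (0 - 25)) = -1194*(-25/(30 - 25)) = -1194/((-1/25*5)) = -1194/(-1/5) = -1194*(-5) = 5970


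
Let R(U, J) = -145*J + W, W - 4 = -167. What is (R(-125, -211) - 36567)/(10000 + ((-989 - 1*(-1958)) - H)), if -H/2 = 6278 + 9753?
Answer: -6135/43031 ≈ -0.14257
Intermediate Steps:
W = -163 (W = 4 - 167 = -163)
H = -32062 (H = -2*(6278 + 9753) = -2*16031 = -32062)
R(U, J) = -163 - 145*J (R(U, J) = -145*J - 163 = -163 - 145*J)
(R(-125, -211) - 36567)/(10000 + ((-989 - 1*(-1958)) - H)) = ((-163 - 145*(-211)) - 36567)/(10000 + ((-989 - 1*(-1958)) - 1*(-32062))) = ((-163 + 30595) - 36567)/(10000 + ((-989 + 1958) + 32062)) = (30432 - 36567)/(10000 + (969 + 32062)) = -6135/(10000 + 33031) = -6135/43031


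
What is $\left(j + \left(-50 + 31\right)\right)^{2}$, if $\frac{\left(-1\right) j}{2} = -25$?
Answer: $961$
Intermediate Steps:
$j = 50$ ($j = \left(-2\right) \left(-25\right) = 50$)
$\left(j + \left(-50 + 31\right)\right)^{2} = \left(50 + \left(-50 + 31\right)\right)^{2} = \left(50 - 19\right)^{2} = 31^{2} = 961$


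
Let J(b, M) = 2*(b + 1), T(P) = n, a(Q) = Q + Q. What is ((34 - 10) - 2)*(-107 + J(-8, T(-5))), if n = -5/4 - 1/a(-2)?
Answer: -2662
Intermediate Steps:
a(Q) = 2*Q
n = -1 (n = -5/4 - 1/(2*(-2)) = -5*1/4 - 1/(-4) = -5/4 - 1*(-1/4) = -5/4 + 1/4 = -1)
T(P) = -1
J(b, M) = 2 + 2*b (J(b, M) = 2*(1 + b) = 2 + 2*b)
((34 - 10) - 2)*(-107 + J(-8, T(-5))) = ((34 - 10) - 2)*(-107 + (2 + 2*(-8))) = (24 - 2)*(-107 + (2 - 16)) = 22*(-107 - 14) = 22*(-121) = -2662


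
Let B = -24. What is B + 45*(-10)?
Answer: -474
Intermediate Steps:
B + 45*(-10) = -24 + 45*(-10) = -24 - 450 = -474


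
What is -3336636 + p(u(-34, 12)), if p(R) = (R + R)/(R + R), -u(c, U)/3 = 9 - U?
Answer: -3336635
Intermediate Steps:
u(c, U) = -27 + 3*U (u(c, U) = -3*(9 - U) = -27 + 3*U)
p(R) = 1 (p(R) = (2*R)/((2*R)) = (2*R)*(1/(2*R)) = 1)
-3336636 + p(u(-34, 12)) = -3336636 + 1 = -3336635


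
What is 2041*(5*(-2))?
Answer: -20410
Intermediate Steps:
2041*(5*(-2)) = 2041*(-10) = -20410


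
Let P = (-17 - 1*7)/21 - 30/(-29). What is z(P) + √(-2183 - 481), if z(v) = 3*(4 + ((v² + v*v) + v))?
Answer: 484014/41209 + 6*I*√74 ≈ 11.745 + 51.614*I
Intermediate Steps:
P = -22/203 (P = (-17 - 7)*(1/21) - 30*(-1/29) = -24*1/21 + 30/29 = -8/7 + 30/29 = -22/203 ≈ -0.10837)
z(v) = 12 + 3*v + 6*v² (z(v) = 3*(4 + ((v² + v²) + v)) = 3*(4 + (2*v² + v)) = 3*(4 + (v + 2*v²)) = 3*(4 + v + 2*v²) = 12 + 3*v + 6*v²)
z(P) + √(-2183 - 481) = (12 + 3*(-22/203) + 6*(-22/203)²) + √(-2183 - 481) = (12 - 66/203 + 6*(484/41209)) + √(-2664) = (12 - 66/203 + 2904/41209) + 6*I*√74 = 484014/41209 + 6*I*√74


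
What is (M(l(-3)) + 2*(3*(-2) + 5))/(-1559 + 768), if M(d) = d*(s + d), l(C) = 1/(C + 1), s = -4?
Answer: -1/3164 ≈ -0.00031606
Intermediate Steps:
l(C) = 1/(1 + C)
M(d) = d*(-4 + d)
(M(l(-3)) + 2*(3*(-2) + 5))/(-1559 + 768) = ((-4 + 1/(1 - 3))/(1 - 3) + 2*(3*(-2) + 5))/(-1559 + 768) = ((-4 + 1/(-2))/(-2) + 2*(-6 + 5))/(-791) = (-(-4 - 1/2)/2 + 2*(-1))*(-1/791) = (-1/2*(-9/2) - 2)*(-1/791) = (9/4 - 2)*(-1/791) = (1/4)*(-1/791) = -1/3164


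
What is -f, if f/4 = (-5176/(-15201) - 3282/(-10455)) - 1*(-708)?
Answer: -150165246536/52975485 ≈ -2834.6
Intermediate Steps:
f = 150165246536/52975485 (f = 4*((-5176/(-15201) - 3282/(-10455)) - 1*(-708)) = 4*((-5176*(-1/15201) - 3282*(-1/10455)) + 708) = 4*((5176/15201 + 1094/3485) + 708) = 4*(34668254/52975485 + 708) = 4*(37541311634/52975485) = 150165246536/52975485 ≈ 2834.6)
-f = -1*150165246536/52975485 = -150165246536/52975485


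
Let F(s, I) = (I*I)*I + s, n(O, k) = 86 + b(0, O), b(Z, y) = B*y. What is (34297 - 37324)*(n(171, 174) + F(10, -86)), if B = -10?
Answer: 1930227090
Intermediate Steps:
b(Z, y) = -10*y
n(O, k) = 86 - 10*O
F(s, I) = s + I³ (F(s, I) = I²*I + s = I³ + s = s + I³)
(34297 - 37324)*(n(171, 174) + F(10, -86)) = (34297 - 37324)*((86 - 10*171) + (10 + (-86)³)) = -3027*((86 - 1710) + (10 - 636056)) = -3027*(-1624 - 636046) = -3027*(-637670) = 1930227090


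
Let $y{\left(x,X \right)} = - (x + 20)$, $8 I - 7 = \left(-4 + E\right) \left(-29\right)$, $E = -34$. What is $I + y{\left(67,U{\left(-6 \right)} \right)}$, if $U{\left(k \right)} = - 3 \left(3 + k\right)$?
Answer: $\frac{413}{8} \approx 51.625$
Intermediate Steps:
$U{\left(k \right)} = -9 - 3 k$
$I = \frac{1109}{8}$ ($I = \frac{7}{8} + \frac{\left(-4 - 34\right) \left(-29\right)}{8} = \frac{7}{8} + \frac{\left(-38\right) \left(-29\right)}{8} = \frac{7}{8} + \frac{1}{8} \cdot 1102 = \frac{7}{8} + \frac{551}{4} = \frac{1109}{8} \approx 138.63$)
$y{\left(x,X \right)} = -20 - x$ ($y{\left(x,X \right)} = - (20 + x) = -20 - x$)
$I + y{\left(67,U{\left(-6 \right)} \right)} = \frac{1109}{8} - 87 = \frac{413}{8}$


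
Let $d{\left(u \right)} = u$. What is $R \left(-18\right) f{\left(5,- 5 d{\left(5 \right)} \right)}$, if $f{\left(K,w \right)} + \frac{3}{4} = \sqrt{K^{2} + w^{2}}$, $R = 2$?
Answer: $27 - 180 \sqrt{26} \approx -890.82$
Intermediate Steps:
$f{\left(K,w \right)} = - \frac{3}{4} + \sqrt{K^{2} + w^{2}}$
$R \left(-18\right) f{\left(5,- 5 d{\left(5 \right)} \right)} = 2 \left(-18\right) \left(- \frac{3}{4} + \sqrt{5^{2} + \left(\left(-5\right) 5\right)^{2}}\right) = - 36 \left(- \frac{3}{4} + \sqrt{25 + \left(-25\right)^{2}}\right) = - 36 \left(- \frac{3}{4} + \sqrt{25 + 625}\right) = - 36 \left(- \frac{3}{4} + \sqrt{650}\right) = - 36 \left(- \frac{3}{4} + 5 \sqrt{26}\right) = 27 - 180 \sqrt{26}$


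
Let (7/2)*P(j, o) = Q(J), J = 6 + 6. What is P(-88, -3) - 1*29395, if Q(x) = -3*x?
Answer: -205837/7 ≈ -29405.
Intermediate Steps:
J = 12
P(j, o) = -72/7 (P(j, o) = 2*(-3*12)/7 = (2/7)*(-36) = -72/7)
P(-88, -3) - 1*29395 = -72/7 - 1*29395 = -72/7 - 29395 = -205837/7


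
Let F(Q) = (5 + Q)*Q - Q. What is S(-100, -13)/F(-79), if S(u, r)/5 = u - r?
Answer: -29/395 ≈ -0.073418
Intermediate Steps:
S(u, r) = -5*r + 5*u (S(u, r) = 5*(u - r) = -5*r + 5*u)
F(Q) = -Q + Q*(5 + Q) (F(Q) = Q*(5 + Q) - Q = -Q + Q*(5 + Q))
S(-100, -13)/F(-79) = (-5*(-13) + 5*(-100))/((-79*(4 - 79))) = (65 - 500)/((-79*(-75))) = -435/5925 = -435*1/5925 = -29/395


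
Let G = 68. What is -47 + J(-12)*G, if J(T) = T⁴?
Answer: 1410001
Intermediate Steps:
-47 + J(-12)*G = -47 + (-12)⁴*68 = -47 + 20736*68 = -47 + 1410048 = 1410001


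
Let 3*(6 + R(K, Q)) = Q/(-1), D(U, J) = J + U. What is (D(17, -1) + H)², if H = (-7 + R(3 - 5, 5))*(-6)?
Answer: 10816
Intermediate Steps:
R(K, Q) = -6 - Q/3 (R(K, Q) = -6 + (Q/(-1))/3 = -6 + (Q*(-1))/3 = -6 + (-Q)/3 = -6 - Q/3)
H = 88 (H = (-7 + (-6 - ⅓*5))*(-6) = (-7 + (-6 - 5/3))*(-6) = (-7 - 23/3)*(-6) = -44/3*(-6) = 88)
(D(17, -1) + H)² = ((-1 + 17) + 88)² = (16 + 88)² = 104² = 10816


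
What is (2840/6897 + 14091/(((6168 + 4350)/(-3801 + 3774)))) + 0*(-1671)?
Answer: -864713603/24180882 ≈ -35.760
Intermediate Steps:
(2840/6897 + 14091/(((6168 + 4350)/(-3801 + 3774)))) + 0*(-1671) = (2840*(1/6897) + 14091/((10518/(-27)))) + 0 = (2840/6897 + 14091/((10518*(-1/27)))) + 0 = (2840/6897 + 14091/(-3506/9)) + 0 = (2840/6897 + 14091*(-9/3506)) + 0 = (2840/6897 - 126819/3506) + 0 = -864713603/24180882 + 0 = -864713603/24180882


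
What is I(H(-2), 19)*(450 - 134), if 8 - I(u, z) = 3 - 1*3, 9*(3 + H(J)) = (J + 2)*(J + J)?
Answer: 2528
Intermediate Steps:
H(J) = -3 + 2*J*(2 + J)/9 (H(J) = -3 + ((J + 2)*(J + J))/9 = -3 + ((2 + J)*(2*J))/9 = -3 + (2*J*(2 + J))/9 = -3 + 2*J*(2 + J)/9)
I(u, z) = 8 (I(u, z) = 8 - (3 - 1*3) = 8 - (3 - 3) = 8 - 1*0 = 8 + 0 = 8)
I(H(-2), 19)*(450 - 134) = 8*(450 - 134) = 8*316 = 2528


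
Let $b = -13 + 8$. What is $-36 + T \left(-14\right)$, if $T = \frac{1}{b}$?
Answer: $- \frac{166}{5} \approx -33.2$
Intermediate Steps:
$b = -5$
$T = - \frac{1}{5}$ ($T = \frac{1}{-5} = - \frac{1}{5} \approx -0.2$)
$-36 + T \left(-14\right) = -36 - - \frac{14}{5} = -36 + \frac{14}{5} = - \frac{166}{5}$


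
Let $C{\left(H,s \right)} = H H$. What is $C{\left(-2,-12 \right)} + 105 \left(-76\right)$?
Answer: $-7976$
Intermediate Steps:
$C{\left(H,s \right)} = H^{2}$
$C{\left(-2,-12 \right)} + 105 \left(-76\right) = \left(-2\right)^{2} + 105 \left(-76\right) = 4 - 7980 = -7976$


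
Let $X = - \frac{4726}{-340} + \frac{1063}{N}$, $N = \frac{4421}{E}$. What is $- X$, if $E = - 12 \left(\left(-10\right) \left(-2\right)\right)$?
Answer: $\frac{1936681}{44210} \approx 43.806$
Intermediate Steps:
$E = -240$ ($E = \left(-12\right) 20 = -240$)
$N = - \frac{4421}{240}$ ($N = \frac{4421}{-240} = 4421 \left(- \frac{1}{240}\right) = - \frac{4421}{240} \approx -18.421$)
$X = - \frac{1936681}{44210}$ ($X = - \frac{4726}{-340} + \frac{1063}{- \frac{4421}{240}} = \left(-4726\right) \left(- \frac{1}{340}\right) + 1063 \left(- \frac{240}{4421}\right) = \frac{139}{10} - \frac{255120}{4421} = - \frac{1936681}{44210} \approx -43.806$)
$- X = \left(-1\right) \left(- \frac{1936681}{44210}\right) = \frac{1936681}{44210}$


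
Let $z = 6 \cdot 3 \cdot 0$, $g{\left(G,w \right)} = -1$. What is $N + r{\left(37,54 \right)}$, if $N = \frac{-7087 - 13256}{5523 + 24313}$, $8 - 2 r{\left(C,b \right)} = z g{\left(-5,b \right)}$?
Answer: $\frac{99001}{29836} \approx 3.3182$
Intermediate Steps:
$z = 0$ ($z = 18 \cdot 0 = 0$)
$r{\left(C,b \right)} = 4$ ($r{\left(C,b \right)} = 4 - \frac{0 \left(-1\right)}{2} = 4 - 0 = 4 + 0 = 4$)
$N = - \frac{20343}{29836} \approx -0.68183$
$N + r{\left(37,54 \right)} = - \frac{20343}{29836} + 4 = \frac{99001}{29836}$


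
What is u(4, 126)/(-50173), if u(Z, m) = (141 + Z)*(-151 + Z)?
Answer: 21315/50173 ≈ 0.42483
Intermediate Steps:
u(Z, m) = (-151 + Z)*(141 + Z)
u(4, 126)/(-50173) = (-21291 + 4**2 - 10*4)/(-50173) = (-21291 + 16 - 40)*(-1/50173) = -21315*(-1/50173) = 21315/50173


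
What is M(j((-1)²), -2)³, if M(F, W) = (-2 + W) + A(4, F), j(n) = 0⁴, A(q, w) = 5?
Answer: 1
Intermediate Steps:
j(n) = 0
M(F, W) = 3 + W (M(F, W) = (-2 + W) + 5 = 3 + W)
M(j((-1)²), -2)³ = (3 - 2)³ = 1³ = 1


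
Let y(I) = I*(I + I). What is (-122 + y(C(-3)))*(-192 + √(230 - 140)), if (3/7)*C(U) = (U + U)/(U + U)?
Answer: 64000/3 - 1000*√10/3 ≈ 20279.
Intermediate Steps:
C(U) = 7/3 (C(U) = 7*((U + U)/(U + U))/3 = 7*((2*U)/((2*U)))/3 = 7*((2*U)*(1/(2*U)))/3 = (7/3)*1 = 7/3)
y(I) = 2*I² (y(I) = I*(2*I) = 2*I²)
(-122 + y(C(-3)))*(-192 + √(230 - 140)) = (-122 + 2*(7/3)²)*(-192 + √(230 - 140)) = (-122 + 2*(49/9))*(-192 + √90) = (-122 + 98/9)*(-192 + 3*√10) = -1000*(-192 + 3*√10)/9 = 64000/3 - 1000*√10/3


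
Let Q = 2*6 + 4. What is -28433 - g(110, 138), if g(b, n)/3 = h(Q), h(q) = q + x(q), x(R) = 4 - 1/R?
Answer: -455885/16 ≈ -28493.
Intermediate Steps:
x(R) = 4 - 1/R
Q = 16 (Q = 12 + 4 = 16)
h(q) = 4 + q - 1/q (h(q) = q + (4 - 1/q) = 4 + q - 1/q)
g(b, n) = 957/16 (g(b, n) = 3*(4 + 16 - 1/16) = 3*(319/16) = 957/16)
-28433 - g(110, 138) = -28433 - 1*957/16 = -28433 - 957/16 = -455885/16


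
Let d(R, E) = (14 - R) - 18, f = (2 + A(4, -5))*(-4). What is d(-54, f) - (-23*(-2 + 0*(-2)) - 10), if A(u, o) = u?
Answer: 14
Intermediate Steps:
f = -24 (f = (2 + 4)*(-4) = 6*(-4) = -24)
d(R, E) = -4 - R
d(-54, f) - (-23*(-2 + 0*(-2)) - 10) = (-4 - 1*(-54)) - (-23*(-2 + 0*(-2)) - 10) = (-4 + 54) - (-23*(-2 + 0) - 10) = 50 - (-23*(-2) - 10) = 50 - (46 - 10) = 50 - 1*36 = 50 - 36 = 14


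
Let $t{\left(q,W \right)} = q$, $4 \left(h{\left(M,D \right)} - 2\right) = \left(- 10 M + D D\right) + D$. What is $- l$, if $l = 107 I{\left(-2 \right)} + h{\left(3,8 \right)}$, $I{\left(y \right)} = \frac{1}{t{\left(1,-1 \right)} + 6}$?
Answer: $- \frac{389}{14} \approx -27.786$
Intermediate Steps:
$h{\left(M,D \right)} = 2 - \frac{5 M}{2} + \frac{D}{4} + \frac{D^{2}}{4}$ ($h{\left(M,D \right)} = 2 + \frac{\left(- 10 M + D D\right) + D}{4} = 2 + \frac{\left(- 10 M + D^{2}\right) + D}{4} = 2 + \frac{\left(D^{2} - 10 M\right) + D}{4} = 2 + \frac{D + D^{2} - 10 M}{4} = 2 + \left(- \frac{5 M}{2} + \frac{D}{4} + \frac{D^{2}}{4}\right) = 2 - \frac{5 M}{2} + \frac{D}{4} + \frac{D^{2}}{4}$)
$I{\left(y \right)} = \frac{1}{7}$ ($I{\left(y \right)} = \frac{1}{1 + 6} = \frac{1}{7}$)
$l = \frac{389}{14}$ ($l = 107 \cdot \frac{1}{7} + \left(2 - \frac{15}{2} + \frac{1}{4} \cdot 8 + \frac{8^{2}}{4}\right) = \frac{107}{7} + \left(2 - \frac{15}{2} + 2 + \frac{1}{4} \cdot 64\right) = \frac{107}{7} + \left(2 - \frac{15}{2} + 2 + 16\right) = \frac{107}{7} + \frac{25}{2} = \frac{389}{14} \approx 27.786$)
$- l = \left(-1\right) \frac{389}{14} = - \frac{389}{14}$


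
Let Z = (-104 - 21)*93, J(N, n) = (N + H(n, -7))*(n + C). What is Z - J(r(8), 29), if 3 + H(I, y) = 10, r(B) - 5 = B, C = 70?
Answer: -13605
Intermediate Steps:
r(B) = 5 + B
H(I, y) = 7 (H(I, y) = -3 + 10 = 7)
J(N, n) = (7 + N)*(70 + n) (J(N, n) = (N + 7)*(n + 70) = (7 + N)*(70 + n))
Z = -11625 (Z = -125*93 = -11625)
Z - J(r(8), 29) = -11625 - (490 + 7*29 + 70*(5 + 8) + (5 + 8)*29) = -11625 - (490 + 203 + 70*13 + 13*29) = -11625 - (490 + 203 + 910 + 377) = -11625 - 1*1980 = -11625 - 1980 = -13605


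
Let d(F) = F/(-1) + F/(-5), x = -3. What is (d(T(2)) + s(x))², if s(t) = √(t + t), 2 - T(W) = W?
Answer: -6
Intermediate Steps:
T(W) = 2 - W
d(F) = -6*F/5 (d(F) = F*(-1) + F*(-⅕) = -F - F/5 = -6*F/5)
s(t) = √2*√t (s(t) = √(2*t) = √2*√t)
(d(T(2)) + s(x))² = (-6*(2 - 1*2)/5 + √2*√(-3))² = (-6*(2 - 2)/5 + √2*(I*√3))² = (-6/5*0 + I*√6)² = (0 + I*√6)² = (I*√6)² = -6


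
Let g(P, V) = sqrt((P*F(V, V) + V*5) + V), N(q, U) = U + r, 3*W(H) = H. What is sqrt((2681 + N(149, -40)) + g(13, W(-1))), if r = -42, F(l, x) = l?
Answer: sqrt(23391 + 3*I*sqrt(57))/3 ≈ 50.98 + 0.024682*I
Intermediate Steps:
W(H) = H/3
N(q, U) = -42 + U (N(q, U) = U - 42 = -42 + U)
g(P, V) = sqrt(6*V + P*V) (g(P, V) = sqrt((P*V + V*5) + V) = sqrt((P*V + 5*V) + V) = sqrt((5*V + P*V) + V) = sqrt(6*V + P*V))
sqrt((2681 + N(149, -40)) + g(13, W(-1))) = sqrt((2681 + (-42 - 40)) + sqrt(((1/3)*(-1))*(6 + 13))) = sqrt((2681 - 82) + sqrt(-1/3*19)) = sqrt(2599 + sqrt(-19/3)) = sqrt(2599 + I*sqrt(57)/3)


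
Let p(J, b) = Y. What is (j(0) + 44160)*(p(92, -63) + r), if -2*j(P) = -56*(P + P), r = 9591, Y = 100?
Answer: 427954560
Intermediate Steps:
p(J, b) = 100
j(P) = 56*P (j(P) = -(-28)*(P + P) = -(-28)*2*P = -(-56)*P = 56*P)
(j(0) + 44160)*(p(92, -63) + r) = (56*0 + 44160)*(100 + 9591) = (0 + 44160)*9691 = 44160*9691 = 427954560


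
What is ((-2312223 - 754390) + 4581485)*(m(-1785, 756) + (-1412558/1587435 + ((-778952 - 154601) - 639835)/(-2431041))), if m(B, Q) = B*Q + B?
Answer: -877719691404081375316984/428791063315 ≈ -2.0470e+12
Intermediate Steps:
m(B, Q) = B + B*Q
((-2312223 - 754390) + 4581485)*(m(-1785, 756) + (-1412558/1587435 + ((-778952 - 154601) - 639835)/(-2431041))) = ((-2312223 - 754390) + 4581485)*(-1785*(1 + 756) + (-1412558/1587435 + ((-778952 - 154601) - 639835)/(-2431041))) = (-3066613 + 4581485)*(-1785*757 + (-1412558*1/1587435 + (-933553 - 639835)*(-1/2431041))) = 1514872*(-1351245 + (-1412558/1587435 - 1573388*(-1/2431041))) = 1514872*(-1351245 + (-1412558/1587435 + 1573388/2431041)) = 1514872*(-1351245 - 104037248122/428791063315) = 1514872*(-579401884386325297/428791063315) = -877719691404081375316984/428791063315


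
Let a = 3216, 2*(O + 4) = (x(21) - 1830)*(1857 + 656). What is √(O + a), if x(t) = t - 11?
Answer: I*√2283618 ≈ 1511.2*I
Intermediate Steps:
x(t) = -11 + t
O = -2286834 (O = -4 + (((-11 + 21) - 1830)*(1857 + 656))/2 = -4 + ((10 - 1830)*2513)/2 = -4 + (-1820*2513)/2 = -4 + (½)*(-4573660) = -4 - 2286830 = -2286834)
√(O + a) = √(-2286834 + 3216) = √(-2283618) = I*√2283618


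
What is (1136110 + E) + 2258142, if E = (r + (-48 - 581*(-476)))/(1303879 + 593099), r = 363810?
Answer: 3219411005387/948489 ≈ 3.3943e+6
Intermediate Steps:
E = 320159/948489 (E = (363810 + (-48 - 581*(-476)))/(1303879 + 593099) = (363810 + (-48 + 276556))/1896978 = (363810 + 276508)*(1/1896978) = 640318*(1/1896978) = 320159/948489 ≈ 0.33755)
(1136110 + E) + 2258142 = (1136110 + 320159/948489) + 2258142 = 1077588157949/948489 + 2258142 = 3219411005387/948489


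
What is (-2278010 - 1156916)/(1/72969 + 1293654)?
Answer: -250643115294/94396638727 ≈ -2.6552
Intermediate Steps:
(-2278010 - 1156916)/(1/72969 + 1293654) = -3434926/(1/72969 + 1293654) = -3434926/94396638727/72969 = -3434926*72969/94396638727 = -250643115294/94396638727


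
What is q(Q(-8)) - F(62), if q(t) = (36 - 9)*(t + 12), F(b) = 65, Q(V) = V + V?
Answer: -173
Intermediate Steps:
Q(V) = 2*V
q(t) = 324 + 27*t (q(t) = 27*(12 + t) = 324 + 27*t)
q(Q(-8)) - F(62) = (324 + 27*(2*(-8))) - 1*65 = (324 + 27*(-16)) - 65 = (324 - 432) - 65 = -108 - 65 = -173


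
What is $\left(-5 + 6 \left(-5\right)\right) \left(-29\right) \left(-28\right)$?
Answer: $-28420$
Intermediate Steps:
$\left(-5 + 6 \left(-5\right)\right) \left(-29\right) \left(-28\right) = \left(-5 - 30\right) \left(-29\right) \left(-28\right) = \left(-35\right) \left(-29\right) \left(-28\right) = 1015 \left(-28\right) = -28420$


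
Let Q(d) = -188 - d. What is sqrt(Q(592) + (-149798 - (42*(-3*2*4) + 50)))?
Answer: 2*I*sqrt(37405) ≈ 386.81*I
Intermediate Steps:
sqrt(Q(592) + (-149798 - (42*(-3*2*4) + 50))) = sqrt((-188 - 1*592) + (-149798 - (42*(-3*2*4) + 50))) = sqrt((-188 - 592) + (-149798 - (42*(-6*4) + 50))) = sqrt(-780 + (-149798 - (42*(-24) + 50))) = sqrt(-780 + (-149798 - (-1008 + 50))) = sqrt(-780 + (-149798 - 1*(-958))) = sqrt(-780 + (-149798 + 958)) = sqrt(-780 - 148840) = sqrt(-149620) = 2*I*sqrt(37405)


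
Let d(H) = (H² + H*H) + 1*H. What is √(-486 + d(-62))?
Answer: 2*√1785 ≈ 84.499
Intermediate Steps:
d(H) = H + 2*H² (d(H) = (H² + H²) + H = 2*H² + H = H + 2*H²)
√(-486 + d(-62)) = √(-486 - 62*(1 + 2*(-62))) = √(-486 - 62*(1 - 124)) = √(-486 - 62*(-123)) = √(-486 + 7626) = √7140 = 2*√1785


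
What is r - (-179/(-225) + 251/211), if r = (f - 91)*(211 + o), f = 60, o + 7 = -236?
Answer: 47000956/47475 ≈ 990.01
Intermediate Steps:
o = -243 (o = -7 - 236 = -243)
r = 992 (r = (60 - 91)*(211 - 243) = -31*(-32) = 992)
r - (-179/(-225) + 251/211) = 992 - (-179/(-225) + 251/211) = 992 - (-179*(-1/225) + 251*(1/211)) = 992 - (179/225 + 251/211) = 992 - 1*94244/47475 = 992 - 94244/47475 = 47000956/47475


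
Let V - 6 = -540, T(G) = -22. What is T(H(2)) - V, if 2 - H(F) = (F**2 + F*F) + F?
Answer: 512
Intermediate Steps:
H(F) = 2 - F - 2*F**2 (H(F) = 2 - ((F**2 + F*F) + F) = 2 - ((F**2 + F**2) + F) = 2 - (2*F**2 + F) = 2 - (F + 2*F**2) = 2 + (-F - 2*F**2) = 2 - F - 2*F**2)
V = -534 (V = 6 - 540 = -534)
T(H(2)) - V = -22 - 1*(-534) = -22 + 534 = 512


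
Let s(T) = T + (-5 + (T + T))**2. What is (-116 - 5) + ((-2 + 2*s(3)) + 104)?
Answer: -11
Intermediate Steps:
s(T) = T + (-5 + 2*T)**2
(-116 - 5) + ((-2 + 2*s(3)) + 104) = (-116 - 5) + ((-2 + 2*(3 + (-5 + 2*3)**2)) + 104) = -121 + ((-2 + 2*(3 + (-5 + 6)**2)) + 104) = -121 + ((-2 + 2*(3 + 1**2)) + 104) = -121 + ((-2 + 2*(3 + 1)) + 104) = -121 + ((-2 + 2*4) + 104) = -121 + ((-2 + 8) + 104) = -121 + (6 + 104) = -121 + 110 = -11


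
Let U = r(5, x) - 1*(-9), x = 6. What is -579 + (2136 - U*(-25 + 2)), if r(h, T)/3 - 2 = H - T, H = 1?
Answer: 1557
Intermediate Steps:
r(h, T) = 9 - 3*T (r(h, T) = 6 + 3*(1 - T) = 6 + (3 - 3*T) = 9 - 3*T)
U = 0 (U = (9 - 3*6) - 1*(-9) = (9 - 18) + 9 = -9 + 9 = 0)
-579 + (2136 - U*(-25 + 2)) = -579 + (2136 - 0*(-25 + 2)) = -579 + (2136 - 0*(-23)) = -579 + (2136 - 1*0) = -579 + (2136 + 0) = -579 + 2136 = 1557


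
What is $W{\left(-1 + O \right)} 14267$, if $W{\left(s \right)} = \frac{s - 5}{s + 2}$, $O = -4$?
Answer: $\frac{142670}{3} \approx 47557.0$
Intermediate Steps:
$W{\left(s \right)} = \frac{-5 + s}{2 + s}$
$W{\left(-1 + O \right)} 14267 = \frac{-5 - 5}{2 - 5} \cdot 14267 = \frac{1}{-3} \left(-10\right) 14267 = \left(- \frac{1}{3}\right) \left(-10\right) 14267 = \frac{10}{3} \cdot 14267 = \frac{142670}{3}$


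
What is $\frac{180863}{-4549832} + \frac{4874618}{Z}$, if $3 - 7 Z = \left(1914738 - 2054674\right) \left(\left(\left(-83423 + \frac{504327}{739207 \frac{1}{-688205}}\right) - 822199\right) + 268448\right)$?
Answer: $- \frac{2974263823587488588115}{74408850014329761158312} \approx -0.039972$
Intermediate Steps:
$Z = - \frac{16354197257026141}{739207}$ ($Z = \frac{3}{7} - \frac{\left(1914738 - 2054674\right) \left(\left(\left(-83423 + \frac{504327}{739207 \frac{1}{-688205}}\right) - 822199\right) + 268448\right)}{7} = \frac{3}{7} - \frac{\left(-139936\right) \left(\left(\left(-83423 + \frac{504327}{739207 \left(- \frac{1}{688205}\right)}\right) - 822199\right) + 268448\right)}{7} = \frac{3}{7} - \frac{\left(-139936\right) \left(\left(\left(-83423 + \frac{504327}{- \frac{105601}{98315}}\right) - 822199\right) + 268448\right)}{7} = \frac{3}{7} - \frac{\left(-139936\right) \left(\left(\left(-83423 + 504327 \left(- \frac{98315}{105601}\right)\right) - 822199\right) + 268448\right)}{7} = \frac{3}{7} - \frac{\left(-139936\right) \left(\left(\left(-83423 - \frac{49582909005}{105601}\right) - 822199\right) + 268448\right)}{7} = \frac{3}{7} - \frac{\left(-139936\right) \left(\left(- \frac{58392461228}{105601} - 822199\right) + 268448\right)}{7} = \frac{3}{7} - \frac{\left(-139936\right) \left(- \frac{145217497827}{105601} + 268448\right)}{7} = \frac{3}{7} - \frac{\left(-139936\right) \left(- \frac{116869120579}{105601}\right)}{7} = \frac{3}{7} - \frac{16354197257342944}{739207} = - \frac{16354197257026141}{739207} \approx -2.2124 \cdot 10^{10}$)
$\frac{180863}{-4549832} + \frac{4874618}{Z} = \frac{180863}{-4549832} + \frac{4874618}{- \frac{16354197257026141}{739207}} = 180863 \left(- \frac{1}{4549832}\right) + 4874618 \left(- \frac{739207}{16354197257026141}\right) = - \frac{180863}{4549832} - \frac{3603351747926}{16354197257026141} = - \frac{2974263823587488588115}{74408850014329761158312}$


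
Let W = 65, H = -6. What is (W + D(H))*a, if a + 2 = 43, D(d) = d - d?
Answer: 2665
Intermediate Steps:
D(d) = 0
a = 41 (a = -2 + 43 = 41)
(W + D(H))*a = (65 + 0)*41 = 65*41 = 2665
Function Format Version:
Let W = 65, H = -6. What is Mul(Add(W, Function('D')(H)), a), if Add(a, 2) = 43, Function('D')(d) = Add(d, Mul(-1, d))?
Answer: 2665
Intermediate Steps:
Function('D')(d) = 0
a = 41 (a = Add(-2, 43) = 41)
Mul(Add(W, Function('D')(H)), a) = Mul(Add(65, 0), 41) = Mul(65, 41) = 2665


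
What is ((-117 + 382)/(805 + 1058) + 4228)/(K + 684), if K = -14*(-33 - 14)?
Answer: 7877029/2500146 ≈ 3.1506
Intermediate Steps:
K = 658 (K = -14*(-47) = 658)
((-117 + 382)/(805 + 1058) + 4228)/(K + 684) = ((-117 + 382)/(805 + 1058) + 4228)/(658 + 684) = (265/1863 + 4228)/1342 = (265*(1/1863) + 4228)*(1/1342) = (265/1863 + 4228)*(1/1342) = (7877029/1863)*(1/1342) = 7877029/2500146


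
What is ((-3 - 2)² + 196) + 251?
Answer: 472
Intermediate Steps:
((-3 - 2)² + 196) + 251 = ((-5)² + 196) + 251 = (25 + 196) + 251 = 221 + 251 = 472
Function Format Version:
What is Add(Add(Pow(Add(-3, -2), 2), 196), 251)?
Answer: 472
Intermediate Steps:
Add(Add(Pow(Add(-3, -2), 2), 196), 251) = Add(Add(Pow(-5, 2), 196), 251) = Add(Add(25, 196), 251) = Add(221, 251) = 472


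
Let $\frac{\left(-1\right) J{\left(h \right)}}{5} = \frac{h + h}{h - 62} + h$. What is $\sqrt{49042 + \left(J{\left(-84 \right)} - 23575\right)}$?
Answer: $\frac{\sqrt{137921163}}{73} \approx 160.88$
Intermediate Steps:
$J{\left(h \right)} = - 5 h - \frac{10 h}{-62 + h}$ ($J{\left(h \right)} = - 5 \left(\frac{h + h}{h - 62} + h\right) = - 5 \left(\frac{2 h}{-62 + h} + h\right) = - 5 \left(h + \frac{2 h}{-62 + h}\right) = - 5 h - \frac{10 h}{-62 + h}$)
$\sqrt{49042 + \left(J{\left(-84 \right)} - 23575\right)} = \sqrt{49042 - \left(23575 + \frac{420 \left(60 - -84\right)}{-62 - 84}\right)} = \sqrt{49042 - \left(23575 + \frac{420 \left(60 + 84\right)}{-146}\right)} = \sqrt{49042 - \left(23575 + 420 \left(- \frac{1}{146}\right) 144\right)} = \sqrt{49042 + \left(\frac{30240}{73} - 23575\right)} = \sqrt{49042 - \frac{1690735}{73}} = \sqrt{\frac{1889331}{73}} = \frac{\sqrt{137921163}}{73}$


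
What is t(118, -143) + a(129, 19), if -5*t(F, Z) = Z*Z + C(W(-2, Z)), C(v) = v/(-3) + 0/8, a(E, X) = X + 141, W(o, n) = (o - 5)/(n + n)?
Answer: -3371767/858 ≈ -3929.8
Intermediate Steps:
W(o, n) = (-5 + o)/(2*n) (W(o, n) = (-5 + o)/((2*n)) = (-5 + o)*(1/(2*n)) = (-5 + o)/(2*n))
a(E, X) = 141 + X
C(v) = -v/3 (C(v) = v*(-1/3) + 0*(1/8) = -v/3 + 0 = -v/3)
t(F, Z) = -7/(30*Z) - Z**2/5 (t(F, Z) = -(Z*Z - (-5 - 2)/(6*Z))/5 = -(Z**2 - (-7)/(6*Z))/5 = -(Z**2 + 7/(6*Z))/5 = -7/(30*Z) - Z**2/5)
t(118, -143) + a(129, 19) = (1/30)*(-7 - 6*(-143)**3)/(-143) + (141 + 19) = (1/30)*(-1/143)*(-7 - 6*(-2924207)) + 160 = (1/30)*(-1/143)*(-7 + 17545242) + 160 = (1/30)*(-1/143)*17545235 + 160 = -3509047/858 + 160 = -3371767/858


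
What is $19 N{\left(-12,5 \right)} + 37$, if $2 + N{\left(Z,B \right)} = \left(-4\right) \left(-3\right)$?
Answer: $227$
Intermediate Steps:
$N{\left(Z,B \right)} = 10$ ($N{\left(Z,B \right)} = -2 - -12 = -2 + 12 = 10$)
$19 N{\left(-12,5 \right)} + 37 = 19 \cdot 10 + 37 = 190 + 37 = 227$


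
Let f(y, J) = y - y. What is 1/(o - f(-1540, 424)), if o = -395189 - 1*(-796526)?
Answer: 1/401337 ≈ 2.4917e-6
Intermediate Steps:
f(y, J) = 0
o = 401337 (o = -395189 + 796526 = 401337)
1/(o - f(-1540, 424)) = 1/(401337 - 1*0) = 1/(401337 + 0) = 1/401337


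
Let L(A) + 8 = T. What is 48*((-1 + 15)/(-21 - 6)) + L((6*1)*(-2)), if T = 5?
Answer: -251/9 ≈ -27.889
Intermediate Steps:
L(A) = -3 (L(A) = -8 + 5 = -3)
48*((-1 + 15)/(-21 - 6)) + L((6*1)*(-2)) = 48*((-1 + 15)/(-21 - 6)) - 3 = 48*(14/(-27)) - 3 = 48*(14*(-1/27)) - 3 = 48*(-14/27) - 3 = -224/9 - 3 = -251/9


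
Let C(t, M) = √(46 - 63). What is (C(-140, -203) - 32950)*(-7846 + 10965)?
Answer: -102771050 + 3119*I*√17 ≈ -1.0277e+8 + 12860.0*I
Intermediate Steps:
C(t, M) = I*√17 (C(t, M) = √(-17) = I*√17)
(C(-140, -203) - 32950)*(-7846 + 10965) = (I*√17 - 32950)*(-7846 + 10965) = (-32950 + I*√17)*3119 = -102771050 + 3119*I*√17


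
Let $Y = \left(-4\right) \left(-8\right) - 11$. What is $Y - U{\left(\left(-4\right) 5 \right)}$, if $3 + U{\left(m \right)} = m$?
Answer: $44$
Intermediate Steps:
$U{\left(m \right)} = -3 + m$
$Y = 21$ ($Y = 32 - 11 = 21$)
$Y - U{\left(\left(-4\right) 5 \right)} = 21 - \left(-3 - 20\right) = 21 - -23 = 21 + 23 = 44$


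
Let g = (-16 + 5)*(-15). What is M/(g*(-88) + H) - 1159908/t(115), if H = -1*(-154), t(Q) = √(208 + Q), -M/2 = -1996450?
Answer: -1996450/7183 - 1159908*√323/323 ≈ -64817.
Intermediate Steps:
g = 165 (g = -11*(-15) = 165)
M = 3992900 (M = -2*(-1996450) = 3992900)
H = 154
M/(g*(-88) + H) - 1159908/t(115) = 3992900/(165*(-88) + 154) - 1159908/√(208 + 115) = 3992900/(-14520 + 154) - 1159908*√323/323 = 3992900/(-14366) - 1159908*√323/323 = 3992900*(-1/14366) - 1159908*√323/323 = -1996450/7183 - 1159908*√323/323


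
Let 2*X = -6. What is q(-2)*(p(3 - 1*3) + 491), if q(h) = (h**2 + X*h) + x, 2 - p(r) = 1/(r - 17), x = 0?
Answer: 83820/17 ≈ 4930.6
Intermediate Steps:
X = -3 (X = (1/2)*(-6) = -3)
p(r) = 2 - 1/(-17 + r) (p(r) = 2 - 1/(r - 17) = 2 - 1/(-17 + r))
q(h) = h**2 - 3*h (q(h) = (h**2 - 3*h) + 0 = h**2 - 3*h)
q(-2)*(p(3 - 1*3) + 491) = (-2*(-3 - 2))*((-35 + 2*(3 - 1*3))/(-17 + (3 - 1*3)) + 491) = (-2*(-5))*((-35 + 2*(3 - 3))/(-17 + (3 - 3)) + 491) = 10*((-35 + 2*0)/(-17 + 0) + 491) = 10*((-35 + 0)/(-17) + 491) = 10*(-1/17*(-35) + 491) = 10*(35/17 + 491) = 10*(8382/17) = 83820/17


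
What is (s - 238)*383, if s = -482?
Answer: -275760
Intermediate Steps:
(s - 238)*383 = (-482 - 238)*383 = -720*383 = -275760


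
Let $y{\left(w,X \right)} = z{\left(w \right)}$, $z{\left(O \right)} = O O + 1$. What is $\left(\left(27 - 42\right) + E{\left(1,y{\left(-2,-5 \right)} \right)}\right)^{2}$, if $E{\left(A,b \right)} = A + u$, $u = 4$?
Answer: $100$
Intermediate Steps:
$z{\left(O \right)} = 1 + O^{2}$ ($z{\left(O \right)} = O^{2} + 1 = 1 + O^{2}$)
$y{\left(w,X \right)} = 1 + w^{2}$
$E{\left(A,b \right)} = 4 + A$ ($E{\left(A,b \right)} = A + 4 = 4 + A$)
$\left(\left(27 - 42\right) + E{\left(1,y{\left(-2,-5 \right)} \right)}\right)^{2} = \left(\left(27 - 42\right) + \left(4 + 1\right)\right)^{2} = \left(-15 + 5\right)^{2} = \left(-10\right)^{2} = 100$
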